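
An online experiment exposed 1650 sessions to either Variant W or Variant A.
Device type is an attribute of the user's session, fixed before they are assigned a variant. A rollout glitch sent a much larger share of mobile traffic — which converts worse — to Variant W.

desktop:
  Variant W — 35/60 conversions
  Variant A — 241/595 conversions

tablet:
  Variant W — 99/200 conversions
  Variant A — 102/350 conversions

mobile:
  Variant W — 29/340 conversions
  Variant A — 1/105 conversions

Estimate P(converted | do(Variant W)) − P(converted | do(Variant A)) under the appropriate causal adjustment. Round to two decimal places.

Device type differs across variants for reasons unrelated to any effect of the variant itself, and it separately predicts the outcome — a classic confounder. We must compare within device type levels.
Adjusting over the population distribution of device type: 0.397·(0.583−0.405) + 0.333·(0.495−0.291) + 0.270·(0.085−0.010) = +0.159.

+0.16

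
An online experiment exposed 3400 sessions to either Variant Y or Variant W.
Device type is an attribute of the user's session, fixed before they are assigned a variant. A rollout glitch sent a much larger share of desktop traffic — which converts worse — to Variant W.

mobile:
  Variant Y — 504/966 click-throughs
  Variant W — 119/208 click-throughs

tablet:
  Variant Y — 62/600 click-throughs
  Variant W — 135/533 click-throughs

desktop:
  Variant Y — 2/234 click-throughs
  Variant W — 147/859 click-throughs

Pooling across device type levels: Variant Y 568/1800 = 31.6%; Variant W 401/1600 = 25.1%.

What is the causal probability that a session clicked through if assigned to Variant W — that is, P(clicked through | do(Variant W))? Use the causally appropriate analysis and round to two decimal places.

Here device type is a common cause — it drives both which variant a case falls under and the outcome. The crude comparison mixes populations; the stratum-specific rates are the causally relevant ones.
Standardising Variant W to the population device type mix: 0.345·119/208 + 0.333·135/533 + 0.321·147/859 = 0.337.

0.34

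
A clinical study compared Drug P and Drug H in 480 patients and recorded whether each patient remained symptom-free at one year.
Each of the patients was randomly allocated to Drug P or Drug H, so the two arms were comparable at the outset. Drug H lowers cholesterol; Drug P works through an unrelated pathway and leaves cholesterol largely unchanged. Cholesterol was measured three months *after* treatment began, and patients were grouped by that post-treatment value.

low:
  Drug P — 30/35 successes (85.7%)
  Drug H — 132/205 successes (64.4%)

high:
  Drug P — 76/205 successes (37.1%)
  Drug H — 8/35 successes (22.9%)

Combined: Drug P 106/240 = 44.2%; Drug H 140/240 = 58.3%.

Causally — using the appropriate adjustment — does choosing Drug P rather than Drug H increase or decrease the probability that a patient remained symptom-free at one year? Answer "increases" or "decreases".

Drug P is higher inside every cholesterol stratum but Drug H is higher in aggregate. Whether to stratify depends on how cholesterol relates to the drug.
Cholesterol is downstream of the drug. One should not condition on a consequence of treatment, so the overall rates are the right comparison.
Pooled: Drug P 44.2% vs Drug H 58.3%; Drug H is higher overall.

decreases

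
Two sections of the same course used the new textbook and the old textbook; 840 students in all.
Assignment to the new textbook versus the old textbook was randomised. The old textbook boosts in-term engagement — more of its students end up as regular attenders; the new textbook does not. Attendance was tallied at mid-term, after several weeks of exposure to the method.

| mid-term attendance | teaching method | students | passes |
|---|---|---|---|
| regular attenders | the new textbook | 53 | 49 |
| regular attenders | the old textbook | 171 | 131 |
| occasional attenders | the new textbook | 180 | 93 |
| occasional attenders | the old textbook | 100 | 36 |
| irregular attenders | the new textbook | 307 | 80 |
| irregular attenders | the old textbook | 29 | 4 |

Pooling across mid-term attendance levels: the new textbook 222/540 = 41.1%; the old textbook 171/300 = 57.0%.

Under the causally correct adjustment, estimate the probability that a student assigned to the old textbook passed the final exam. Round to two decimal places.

The stratified and pooled comparisons disagree (the new textbook wins within each mid-term attendance; the old textbook wins overall), so the answer turns on the causal role of mid-term attendance.
Because the teaching method influences mid-term attendance, mid-term attendance is a post-treatment mediator, not a confounder. Stratifying on it would bias the estimate; the causal effect is the crude pooled difference.
So P(outcome | do(the old textbook)) is just the pooled rate for the old textbook: 171/300 = 0.570.

0.57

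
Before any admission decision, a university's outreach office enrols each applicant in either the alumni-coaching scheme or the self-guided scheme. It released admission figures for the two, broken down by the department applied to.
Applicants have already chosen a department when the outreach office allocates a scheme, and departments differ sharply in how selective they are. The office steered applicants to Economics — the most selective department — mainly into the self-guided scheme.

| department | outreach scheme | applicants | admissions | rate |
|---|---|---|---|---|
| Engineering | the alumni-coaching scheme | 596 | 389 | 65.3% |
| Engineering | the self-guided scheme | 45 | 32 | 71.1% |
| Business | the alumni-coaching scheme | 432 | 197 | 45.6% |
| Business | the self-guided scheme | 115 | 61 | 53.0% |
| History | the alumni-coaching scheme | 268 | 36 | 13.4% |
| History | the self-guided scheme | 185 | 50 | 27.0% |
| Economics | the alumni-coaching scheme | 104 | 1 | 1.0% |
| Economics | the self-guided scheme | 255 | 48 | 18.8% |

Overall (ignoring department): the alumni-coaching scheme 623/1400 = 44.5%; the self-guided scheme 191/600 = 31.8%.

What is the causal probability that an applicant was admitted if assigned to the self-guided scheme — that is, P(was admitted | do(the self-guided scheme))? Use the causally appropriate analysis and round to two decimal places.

Nothing the outreach scheme does changes department; the imbalance is an allocation artefact. With department also predicting the outcome, the pooled figure is confounded, and the within-stratum comparison is the causal one.
Standardising the self-guided scheme to the population department mix: 0.321·32/45 + 0.274·61/115 + 0.227·50/185 + 0.179·48/255 = 0.468.

0.47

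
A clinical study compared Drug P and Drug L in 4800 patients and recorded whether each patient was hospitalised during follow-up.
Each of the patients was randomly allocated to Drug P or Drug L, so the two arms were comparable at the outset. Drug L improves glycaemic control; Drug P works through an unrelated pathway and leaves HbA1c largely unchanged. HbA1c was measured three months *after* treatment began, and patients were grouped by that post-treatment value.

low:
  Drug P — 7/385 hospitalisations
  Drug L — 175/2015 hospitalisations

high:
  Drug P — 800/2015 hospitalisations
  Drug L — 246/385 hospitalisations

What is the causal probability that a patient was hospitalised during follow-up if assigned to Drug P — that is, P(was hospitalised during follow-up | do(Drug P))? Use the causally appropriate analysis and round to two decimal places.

0.34

Stratifying would compare drugs among patients the drugs themselves sorted into HbA1c groups — a form of selection on an intermediate. The unconditioned pooled rates give the total causal effect.
So P(outcome | do(Drug P)) is just the pooled rate for Drug P: 807/2400 = 0.336.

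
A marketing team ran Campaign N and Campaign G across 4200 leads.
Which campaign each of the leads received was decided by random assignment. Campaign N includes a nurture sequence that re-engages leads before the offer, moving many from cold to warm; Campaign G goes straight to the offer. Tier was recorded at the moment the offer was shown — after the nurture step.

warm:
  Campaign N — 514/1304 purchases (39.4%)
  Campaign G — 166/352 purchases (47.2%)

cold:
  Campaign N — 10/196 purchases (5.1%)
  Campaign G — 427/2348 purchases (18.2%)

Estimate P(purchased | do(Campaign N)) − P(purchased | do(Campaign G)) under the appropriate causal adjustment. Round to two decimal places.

+0.13

Campaign G is higher inside every engagement tier stratum but Campaign N is higher in aggregate. Whether to stratify depends on how engagement tier relates to the campaign.
Because the campaign influences engagement tier, engagement tier is a post-treatment mediator, not a confounder. Stratifying on it would bias the estimate; the causal effect is the crude pooled difference.
The causal difference is the pooled difference: 0.349 − 0.220 = +0.130.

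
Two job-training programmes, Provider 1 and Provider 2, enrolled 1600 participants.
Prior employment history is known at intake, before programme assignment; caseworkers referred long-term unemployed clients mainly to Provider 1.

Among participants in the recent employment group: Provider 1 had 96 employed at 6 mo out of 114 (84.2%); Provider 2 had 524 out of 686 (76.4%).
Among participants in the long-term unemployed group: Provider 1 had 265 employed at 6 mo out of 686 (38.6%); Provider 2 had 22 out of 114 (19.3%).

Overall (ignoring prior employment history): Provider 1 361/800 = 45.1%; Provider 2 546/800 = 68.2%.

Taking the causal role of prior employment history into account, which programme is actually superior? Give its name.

Within every prior employment history level Provider 1 has the higher rate, yet pooled Provider 2 does — Simpson's reversal.
The imbalance in prior employment history arose from how participants were allocated, not from anything the programme did; and prior employment history independently affects the outcome. The pooled gap is confounded — condition on prior employment history.
Within each level — recent employment: 84.2% vs 76.4%; long-term unemployed: 38.6% vs 19.3% — Provider 1 is higher every time.

Provider 1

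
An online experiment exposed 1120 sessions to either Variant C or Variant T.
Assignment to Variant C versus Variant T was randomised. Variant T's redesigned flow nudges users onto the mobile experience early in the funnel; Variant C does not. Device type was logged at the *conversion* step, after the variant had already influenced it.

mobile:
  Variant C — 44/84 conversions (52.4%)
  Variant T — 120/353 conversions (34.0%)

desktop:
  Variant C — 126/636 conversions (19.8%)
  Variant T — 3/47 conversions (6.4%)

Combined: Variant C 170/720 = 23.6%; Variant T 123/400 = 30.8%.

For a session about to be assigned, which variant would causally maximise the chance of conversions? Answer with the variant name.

Variant C is higher inside every device type stratum but Variant T is higher in aggregate. Whether to stratify depends on how device type relates to the variant.
Device type here is a post-treatment variable shaped by the variant; conditioning on it would introduce bias rather than remove it. The overall comparison is the causal one.
Pooled: Variant C 23.6% vs Variant T 30.8%; Variant T is higher overall.

Variant T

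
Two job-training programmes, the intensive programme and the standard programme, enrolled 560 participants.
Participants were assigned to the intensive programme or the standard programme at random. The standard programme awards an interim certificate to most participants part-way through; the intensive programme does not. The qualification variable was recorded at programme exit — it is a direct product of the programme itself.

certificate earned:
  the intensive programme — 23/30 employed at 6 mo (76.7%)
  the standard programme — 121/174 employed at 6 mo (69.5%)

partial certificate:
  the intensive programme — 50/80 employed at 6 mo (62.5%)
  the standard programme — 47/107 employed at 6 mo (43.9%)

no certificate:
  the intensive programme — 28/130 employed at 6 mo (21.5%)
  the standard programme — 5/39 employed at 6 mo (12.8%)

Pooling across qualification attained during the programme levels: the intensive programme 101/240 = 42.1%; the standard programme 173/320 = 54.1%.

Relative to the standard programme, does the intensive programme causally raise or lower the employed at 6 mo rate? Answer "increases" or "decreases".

The distribution of qualification attained during the programme is itself part of what the programme does — it is an intermediate outcome. Holding it fixed would remove that part of the effect; the total effect is the pooled difference.
Pooled: the intensive programme 42.1% vs the standard programme 54.1%; the standard programme is higher overall.

decreases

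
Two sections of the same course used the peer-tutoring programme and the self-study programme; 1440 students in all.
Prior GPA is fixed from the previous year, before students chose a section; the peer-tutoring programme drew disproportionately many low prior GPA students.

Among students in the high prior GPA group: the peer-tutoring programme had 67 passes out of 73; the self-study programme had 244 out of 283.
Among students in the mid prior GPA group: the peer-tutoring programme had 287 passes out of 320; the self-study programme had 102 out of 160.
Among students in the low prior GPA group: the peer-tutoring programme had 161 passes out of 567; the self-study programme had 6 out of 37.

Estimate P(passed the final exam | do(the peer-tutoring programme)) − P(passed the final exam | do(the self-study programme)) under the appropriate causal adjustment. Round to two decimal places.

Since prior GPA band is a pre-existing factor (not a product of the teaching method) and it affects the outcome on its own, it is a confounder. The stratified rates, not the pooled rate, identify the causal effect.
Adjusting over the population distribution of prior GPA band: 0.247·(0.918−0.862) + 0.333·(0.897−0.637) + 0.419·(0.284−0.162) = +0.151.

+0.15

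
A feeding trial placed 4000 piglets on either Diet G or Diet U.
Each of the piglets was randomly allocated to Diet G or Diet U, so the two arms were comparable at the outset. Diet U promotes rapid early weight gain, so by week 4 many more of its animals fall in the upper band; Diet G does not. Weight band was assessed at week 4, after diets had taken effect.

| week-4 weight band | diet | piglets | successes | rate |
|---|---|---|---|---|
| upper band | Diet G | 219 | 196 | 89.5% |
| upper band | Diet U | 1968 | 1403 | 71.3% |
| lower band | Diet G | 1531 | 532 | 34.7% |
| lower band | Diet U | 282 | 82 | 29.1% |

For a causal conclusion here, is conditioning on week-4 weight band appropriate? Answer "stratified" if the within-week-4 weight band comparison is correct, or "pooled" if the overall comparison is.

Stratifying would compare diets among piglets the diets themselves sorted into week-4 weight band groups — a form of selection on an intermediate. The unconditioned pooled rates give the total causal effect.
Pooled: Diet G 41.6% vs Diet U 66.0%; Diet U is higher overall.

pooled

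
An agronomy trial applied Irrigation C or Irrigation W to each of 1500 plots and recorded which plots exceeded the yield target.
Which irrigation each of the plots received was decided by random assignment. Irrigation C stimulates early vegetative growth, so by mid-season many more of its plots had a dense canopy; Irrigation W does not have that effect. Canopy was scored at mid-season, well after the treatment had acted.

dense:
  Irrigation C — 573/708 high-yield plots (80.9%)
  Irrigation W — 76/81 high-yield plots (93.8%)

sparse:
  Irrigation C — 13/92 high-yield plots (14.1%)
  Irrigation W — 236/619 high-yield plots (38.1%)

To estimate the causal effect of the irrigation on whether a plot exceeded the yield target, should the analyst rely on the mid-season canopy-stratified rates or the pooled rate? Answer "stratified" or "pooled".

pooled

Within every mid-season canopy level Irrigation W has the higher rate, yet pooled Irrigation C does — Simpson's reversal.
Stratifying would compare irrigations among plots the irrigations themselves sorted into mid-season canopy groups — a form of selection on an intermediate. The unconditioned pooled rates give the total causal effect.
Pooled: Irrigation C 73.2% vs Irrigation W 44.6%; Irrigation C is higher overall.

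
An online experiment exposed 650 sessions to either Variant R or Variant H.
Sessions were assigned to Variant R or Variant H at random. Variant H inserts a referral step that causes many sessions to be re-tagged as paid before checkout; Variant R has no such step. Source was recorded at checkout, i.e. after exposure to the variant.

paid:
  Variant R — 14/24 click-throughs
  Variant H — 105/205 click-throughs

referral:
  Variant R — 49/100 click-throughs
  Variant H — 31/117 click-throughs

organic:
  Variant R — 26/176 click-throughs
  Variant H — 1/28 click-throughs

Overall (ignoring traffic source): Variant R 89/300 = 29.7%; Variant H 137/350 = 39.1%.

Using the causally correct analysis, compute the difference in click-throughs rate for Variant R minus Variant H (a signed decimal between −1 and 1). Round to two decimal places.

-0.09

Traffic source is downstream of the variant. One should not condition on a consequence of treatment, so the overall rates are the right comparison.
The causal difference is the pooled difference: 0.297 − 0.391 = -0.095.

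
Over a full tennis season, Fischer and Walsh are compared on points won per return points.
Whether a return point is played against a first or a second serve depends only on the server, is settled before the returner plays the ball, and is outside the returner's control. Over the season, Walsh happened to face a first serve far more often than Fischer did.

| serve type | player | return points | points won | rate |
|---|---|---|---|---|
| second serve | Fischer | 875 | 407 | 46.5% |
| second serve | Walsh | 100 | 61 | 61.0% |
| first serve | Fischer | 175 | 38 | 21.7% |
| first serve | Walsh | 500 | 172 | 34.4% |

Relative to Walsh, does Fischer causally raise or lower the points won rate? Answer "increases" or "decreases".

decreases

The imbalance in serve type arose from how return points were allocated, not from anything the player did; and serve type independently affects the outcome. The pooled gap is confounded — condition on serve type.
Within each level — second serve: 46.5% vs 61.0%; first serve: 21.7% vs 34.4% — Walsh is higher every time.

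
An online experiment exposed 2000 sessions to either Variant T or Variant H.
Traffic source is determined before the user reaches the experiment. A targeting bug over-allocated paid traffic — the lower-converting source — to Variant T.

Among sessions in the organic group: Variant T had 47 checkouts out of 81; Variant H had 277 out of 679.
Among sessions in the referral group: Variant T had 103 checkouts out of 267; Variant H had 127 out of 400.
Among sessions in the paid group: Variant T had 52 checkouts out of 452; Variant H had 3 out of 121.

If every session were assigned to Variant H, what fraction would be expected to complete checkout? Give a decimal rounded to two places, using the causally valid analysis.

0.27

Traffic source satisfies the back-door criterion: it is not a descendant of the variant, and it blocks the spurious path from variant to outcome. Adjusting for it (i.e., using the within-traffic source rates) gives the causal effect.
Standardising Variant H to the population traffic source mix: 0.380·277/679 + 0.334·127/400 + 0.286·3/121 = 0.268.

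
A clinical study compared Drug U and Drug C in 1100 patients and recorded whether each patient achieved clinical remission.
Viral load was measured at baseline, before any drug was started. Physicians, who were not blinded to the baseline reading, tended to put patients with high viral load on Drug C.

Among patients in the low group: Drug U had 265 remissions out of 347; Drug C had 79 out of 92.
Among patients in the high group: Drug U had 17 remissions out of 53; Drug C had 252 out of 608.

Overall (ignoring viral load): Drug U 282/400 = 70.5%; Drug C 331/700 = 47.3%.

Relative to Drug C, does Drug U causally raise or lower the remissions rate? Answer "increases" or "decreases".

The viral load-specific comparison favours Drug C throughout, but the pooled figures favour Drug U. The question is whether to condition on viral load.
Since viral load is a pre-existing factor (not a product of the drug) and it affects the outcome on its own, it is a confounder. The stratified rates, not the pooled rate, identify the causal effect.
Within each level — low: 76.4% vs 85.9%; high: 32.1% vs 41.4% — Drug C is higher every time.

decreases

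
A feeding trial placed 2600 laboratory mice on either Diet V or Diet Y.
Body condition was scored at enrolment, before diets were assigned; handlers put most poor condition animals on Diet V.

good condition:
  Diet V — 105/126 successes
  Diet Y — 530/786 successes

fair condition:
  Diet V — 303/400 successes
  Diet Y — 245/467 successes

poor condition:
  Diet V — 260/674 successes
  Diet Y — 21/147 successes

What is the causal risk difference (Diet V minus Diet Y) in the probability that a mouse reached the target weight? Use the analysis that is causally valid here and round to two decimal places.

The stratified and pooled comparisons disagree (Diet V wins within each starting body condition; Diet Y wins overall), so the answer turns on the causal role of starting body condition.
Starting body condition satisfies the back-door criterion: it is not a descendant of the diet, and it blocks the spurious path from diet to outcome. Adjusting for it (i.e., using the within-starting body condition rates) gives the causal effect.
Adjusting over the population distribution of starting body condition: 0.351·(0.833−0.674) + 0.333·(0.757−0.525) + 0.316·(0.386−0.143) = +0.210.

+0.21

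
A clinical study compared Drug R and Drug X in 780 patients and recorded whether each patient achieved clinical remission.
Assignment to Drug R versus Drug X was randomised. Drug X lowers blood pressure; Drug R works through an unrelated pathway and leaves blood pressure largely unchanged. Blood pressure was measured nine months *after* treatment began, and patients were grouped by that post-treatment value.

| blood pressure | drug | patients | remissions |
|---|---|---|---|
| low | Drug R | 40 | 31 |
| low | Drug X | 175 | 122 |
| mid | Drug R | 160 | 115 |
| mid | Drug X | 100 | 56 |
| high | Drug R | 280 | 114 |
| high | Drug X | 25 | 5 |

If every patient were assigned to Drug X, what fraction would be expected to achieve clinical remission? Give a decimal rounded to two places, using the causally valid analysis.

0.61

The stratified and pooled comparisons disagree (Drug R wins within each blood pressure; Drug X wins overall), so the answer turns on the causal role of blood pressure.
Stratifying would compare drugs among patients the drugs themselves sorted into blood pressure groups — a form of selection on an intermediate. The unconditioned pooled rates give the total causal effect.
So P(outcome | do(Drug X)) is just the pooled rate for Drug X: 183/300 = 0.610.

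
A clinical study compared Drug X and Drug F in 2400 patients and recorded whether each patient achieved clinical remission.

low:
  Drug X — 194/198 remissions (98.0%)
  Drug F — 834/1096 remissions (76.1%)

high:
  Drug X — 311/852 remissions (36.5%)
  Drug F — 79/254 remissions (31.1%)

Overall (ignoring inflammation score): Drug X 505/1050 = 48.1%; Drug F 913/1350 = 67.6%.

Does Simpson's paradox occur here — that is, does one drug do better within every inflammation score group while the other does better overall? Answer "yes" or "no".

yes

Within each inflammation score level (low 98.0% vs 76.1%; high 36.5% vs 31.1%), Drug X has the higher rate every time. Pooled: 48.1% vs 67.6% — Drug F has the higher rate overall. The two comparisons disagree.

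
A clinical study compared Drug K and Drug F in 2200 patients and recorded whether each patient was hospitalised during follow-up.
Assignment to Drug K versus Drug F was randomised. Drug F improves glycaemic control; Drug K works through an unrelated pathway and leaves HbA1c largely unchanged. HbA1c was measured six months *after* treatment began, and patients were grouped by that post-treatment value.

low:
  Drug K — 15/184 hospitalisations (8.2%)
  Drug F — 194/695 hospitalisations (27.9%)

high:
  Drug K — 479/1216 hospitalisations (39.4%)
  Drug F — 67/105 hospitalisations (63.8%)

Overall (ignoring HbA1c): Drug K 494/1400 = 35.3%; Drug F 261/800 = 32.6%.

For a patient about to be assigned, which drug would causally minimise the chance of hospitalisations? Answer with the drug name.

Within every HbA1c level Drug K has the lower rate, yet pooled Drug F does — Simpson's reversal.
HbA1c here is a post-treatment variable shaped by the drug; conditioning on it would introduce bias rather than remove it. The overall comparison is the causal one.
Pooled: Drug K 35.3% vs Drug F 32.6%; Drug F is lower overall.

Drug F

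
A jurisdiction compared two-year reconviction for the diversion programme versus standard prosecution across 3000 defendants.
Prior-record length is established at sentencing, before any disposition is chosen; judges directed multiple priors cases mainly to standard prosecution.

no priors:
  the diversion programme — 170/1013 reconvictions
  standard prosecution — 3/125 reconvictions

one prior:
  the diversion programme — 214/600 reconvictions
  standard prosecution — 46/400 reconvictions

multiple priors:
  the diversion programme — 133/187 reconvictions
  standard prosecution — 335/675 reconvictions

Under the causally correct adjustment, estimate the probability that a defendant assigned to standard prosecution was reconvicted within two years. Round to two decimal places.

0.19

The imbalance in prior-record length arose from how defendants were allocated, not from anything the disposition did; and prior-record length independently affects the outcome. The pooled gap is confounded — condition on prior-record length.
Standardising standard prosecution to the population prior-record length mix: 0.379·3/125 + 0.333·46/400 + 0.287·335/675 = 0.190.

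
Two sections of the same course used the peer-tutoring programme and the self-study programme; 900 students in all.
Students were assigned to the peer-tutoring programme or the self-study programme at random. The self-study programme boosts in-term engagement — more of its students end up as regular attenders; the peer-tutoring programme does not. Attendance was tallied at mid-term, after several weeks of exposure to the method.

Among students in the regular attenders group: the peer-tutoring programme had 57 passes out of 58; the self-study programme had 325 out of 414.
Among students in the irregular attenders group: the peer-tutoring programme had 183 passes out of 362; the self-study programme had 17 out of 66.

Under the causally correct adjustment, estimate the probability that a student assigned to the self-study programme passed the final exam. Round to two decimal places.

Because the teaching method influences mid-term attendance, mid-term attendance is a post-treatment mediator, not a confounder. Stratifying on it would bias the estimate; the causal effect is the crude pooled difference.
So P(outcome | do(the self-study programme)) is just the pooled rate for the self-study programme: 342/480 = 0.713.

0.71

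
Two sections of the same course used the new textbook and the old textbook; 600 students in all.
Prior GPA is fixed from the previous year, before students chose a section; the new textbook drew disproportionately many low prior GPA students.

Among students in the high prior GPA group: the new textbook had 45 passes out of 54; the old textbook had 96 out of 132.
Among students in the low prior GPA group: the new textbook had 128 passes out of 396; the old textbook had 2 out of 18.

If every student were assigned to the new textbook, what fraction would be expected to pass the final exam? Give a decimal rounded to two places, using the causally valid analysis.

0.48

Prior GPA band satisfies the back-door criterion: it is not a descendant of the teaching method, and it blocks the spurious path from teaching method to outcome. Adjusting for it (i.e., using the within-prior GPA band rates) gives the causal effect.
Standardising the new textbook to the population prior GPA band mix: 0.310·45/54 + 0.690·128/396 = 0.481.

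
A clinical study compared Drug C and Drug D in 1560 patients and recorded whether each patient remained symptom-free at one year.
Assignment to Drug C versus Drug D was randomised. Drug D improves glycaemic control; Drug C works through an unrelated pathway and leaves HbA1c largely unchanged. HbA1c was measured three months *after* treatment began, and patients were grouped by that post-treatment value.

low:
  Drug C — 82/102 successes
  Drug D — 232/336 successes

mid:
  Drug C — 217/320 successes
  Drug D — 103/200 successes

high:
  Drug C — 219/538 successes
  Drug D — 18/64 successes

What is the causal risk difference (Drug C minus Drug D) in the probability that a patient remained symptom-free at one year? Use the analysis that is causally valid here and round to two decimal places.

-0.05

The distribution of HbA1c is itself part of what the drug does — it is an intermediate outcome. Holding it fixed would remove that part of the effect; the total effect is the pooled difference.
The causal difference is the pooled difference: 0.540 − 0.588 = -0.049.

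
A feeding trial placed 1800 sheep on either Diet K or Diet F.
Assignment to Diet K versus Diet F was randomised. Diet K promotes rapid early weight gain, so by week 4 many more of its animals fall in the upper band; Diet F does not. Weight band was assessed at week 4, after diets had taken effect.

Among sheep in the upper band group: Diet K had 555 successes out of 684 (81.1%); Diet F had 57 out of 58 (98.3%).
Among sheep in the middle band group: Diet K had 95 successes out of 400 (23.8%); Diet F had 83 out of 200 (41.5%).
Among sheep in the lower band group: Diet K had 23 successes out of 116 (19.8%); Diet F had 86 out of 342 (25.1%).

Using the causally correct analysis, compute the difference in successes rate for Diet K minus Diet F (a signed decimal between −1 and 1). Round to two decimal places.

+0.18

Diet F is higher inside every week-4 weight band stratum but Diet K is higher in aggregate. Whether to stratify depends on how week-4 weight band relates to the diet.
Week-4 weight band is downstream of the diet. One should not condition on a consequence of treatment, so the overall rates are the right comparison.
The causal difference is the pooled difference: 0.561 − 0.377 = +0.184.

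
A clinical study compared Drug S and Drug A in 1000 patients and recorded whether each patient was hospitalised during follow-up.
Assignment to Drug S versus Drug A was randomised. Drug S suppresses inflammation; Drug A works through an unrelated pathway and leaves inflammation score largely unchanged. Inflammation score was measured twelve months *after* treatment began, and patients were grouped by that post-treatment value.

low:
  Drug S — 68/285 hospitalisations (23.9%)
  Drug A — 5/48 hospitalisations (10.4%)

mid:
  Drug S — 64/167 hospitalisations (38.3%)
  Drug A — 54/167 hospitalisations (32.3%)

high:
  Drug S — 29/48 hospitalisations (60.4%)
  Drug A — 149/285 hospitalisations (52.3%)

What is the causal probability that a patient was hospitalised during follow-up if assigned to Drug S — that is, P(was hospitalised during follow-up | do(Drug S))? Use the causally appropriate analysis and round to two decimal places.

0.32

Stratifying would compare drugs among patients the drugs themselves sorted into inflammation score groups — a form of selection on an intermediate. The unconditioned pooled rates give the total causal effect.
So P(outcome | do(Drug S)) is just the pooled rate for Drug S: 161/500 = 0.322.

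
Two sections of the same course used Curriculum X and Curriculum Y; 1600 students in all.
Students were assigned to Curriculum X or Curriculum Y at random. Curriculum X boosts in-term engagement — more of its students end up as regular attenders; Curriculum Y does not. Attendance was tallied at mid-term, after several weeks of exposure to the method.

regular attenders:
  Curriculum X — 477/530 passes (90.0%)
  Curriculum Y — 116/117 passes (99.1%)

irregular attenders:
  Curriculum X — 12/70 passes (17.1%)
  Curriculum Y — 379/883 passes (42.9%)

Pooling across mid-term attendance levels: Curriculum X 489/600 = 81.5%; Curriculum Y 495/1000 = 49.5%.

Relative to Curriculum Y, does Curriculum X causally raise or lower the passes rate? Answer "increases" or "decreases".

The mid-term attendance-specific comparison favours Curriculum Y throughout, but the pooled figures favour Curriculum X. The question is whether to condition on mid-term attendance.
Mid-term attendance is downstream of the teaching method. One should not condition on a consequence of treatment, so the overall rates are the right comparison.
Pooled: Curriculum X 81.5% vs Curriculum Y 49.5%; Curriculum X is higher overall.

increases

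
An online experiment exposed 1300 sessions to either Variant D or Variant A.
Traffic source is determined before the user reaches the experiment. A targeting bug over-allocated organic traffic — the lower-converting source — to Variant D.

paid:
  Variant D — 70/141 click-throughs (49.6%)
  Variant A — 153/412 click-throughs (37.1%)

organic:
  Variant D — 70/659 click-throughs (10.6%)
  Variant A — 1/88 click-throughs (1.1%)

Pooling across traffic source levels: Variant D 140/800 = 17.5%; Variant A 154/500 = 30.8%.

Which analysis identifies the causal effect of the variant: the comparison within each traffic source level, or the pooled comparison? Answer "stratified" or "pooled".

stratified

Within every traffic source level Variant D has the higher rate, yet pooled Variant A does — Simpson's reversal.
Since traffic source is a pre-existing factor (not a product of the variant) and it affects the outcome on its own, it is a confounder. The stratified rates, not the pooled rate, identify the causal effect.
Within each level — paid: 49.6% vs 37.1%; organic: 10.6% vs 1.1% — Variant D is higher every time.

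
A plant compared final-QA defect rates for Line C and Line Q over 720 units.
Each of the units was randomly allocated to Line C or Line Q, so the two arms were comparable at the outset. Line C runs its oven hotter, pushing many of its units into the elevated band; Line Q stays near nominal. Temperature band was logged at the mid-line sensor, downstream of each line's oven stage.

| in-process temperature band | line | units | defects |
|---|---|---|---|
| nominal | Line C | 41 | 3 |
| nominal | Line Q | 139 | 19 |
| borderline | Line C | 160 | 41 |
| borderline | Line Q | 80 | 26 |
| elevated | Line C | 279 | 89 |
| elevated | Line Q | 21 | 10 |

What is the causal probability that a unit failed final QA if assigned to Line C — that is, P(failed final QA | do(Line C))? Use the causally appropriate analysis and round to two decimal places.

Stratifying would compare lines among units the lines themselves sorted into in-process temperature band groups — a form of selection on an intermediate. The unconditioned pooled rates give the total causal effect.
So P(outcome | do(Line C)) is just the pooled rate for Line C: 133/480 = 0.277.

0.28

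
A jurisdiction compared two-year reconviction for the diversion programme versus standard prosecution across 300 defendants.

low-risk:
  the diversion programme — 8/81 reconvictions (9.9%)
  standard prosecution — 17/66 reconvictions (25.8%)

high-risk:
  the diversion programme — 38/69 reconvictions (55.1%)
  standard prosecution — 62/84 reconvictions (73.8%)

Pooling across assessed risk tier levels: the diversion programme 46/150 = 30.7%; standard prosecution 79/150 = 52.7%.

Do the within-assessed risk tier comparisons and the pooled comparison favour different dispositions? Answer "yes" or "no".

Within each assessed risk tier level (low-risk 9.9% vs 25.8%; high-risk 55.1% vs 73.8%), the diversion programme has the lower rate every time. Pooled: 30.7% vs 52.7% — the diversion programme has the lower rate overall. They agree.

no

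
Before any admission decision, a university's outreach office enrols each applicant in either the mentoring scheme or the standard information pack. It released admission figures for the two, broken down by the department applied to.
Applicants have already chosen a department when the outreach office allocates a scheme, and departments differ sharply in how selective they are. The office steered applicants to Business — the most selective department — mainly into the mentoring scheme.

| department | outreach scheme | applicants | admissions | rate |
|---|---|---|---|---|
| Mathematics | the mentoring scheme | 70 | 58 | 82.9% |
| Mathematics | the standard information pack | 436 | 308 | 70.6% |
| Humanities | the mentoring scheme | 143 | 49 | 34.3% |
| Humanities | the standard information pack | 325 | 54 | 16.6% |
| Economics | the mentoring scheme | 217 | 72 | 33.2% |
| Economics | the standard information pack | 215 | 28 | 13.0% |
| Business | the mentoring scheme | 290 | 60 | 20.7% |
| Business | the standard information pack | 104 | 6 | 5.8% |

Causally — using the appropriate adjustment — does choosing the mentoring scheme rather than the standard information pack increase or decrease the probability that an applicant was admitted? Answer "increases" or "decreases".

the mentoring scheme is higher inside every department stratum but the standard information pack is higher in aggregate. Whether to stratify depends on how department relates to the outreach scheme.
Since department is a pre-existing factor (not a product of the outreach scheme) and it affects the outcome on its own, it is a confounder. The stratified rates, not the pooled rate, identify the causal effect.
Within each level — Mathematics: 82.9% vs 70.6%; Humanities: 34.3% vs 16.6%; Economics: 33.2% vs 13.0%; Business: 20.7% vs 5.8% — the mentoring scheme is higher every time.

increases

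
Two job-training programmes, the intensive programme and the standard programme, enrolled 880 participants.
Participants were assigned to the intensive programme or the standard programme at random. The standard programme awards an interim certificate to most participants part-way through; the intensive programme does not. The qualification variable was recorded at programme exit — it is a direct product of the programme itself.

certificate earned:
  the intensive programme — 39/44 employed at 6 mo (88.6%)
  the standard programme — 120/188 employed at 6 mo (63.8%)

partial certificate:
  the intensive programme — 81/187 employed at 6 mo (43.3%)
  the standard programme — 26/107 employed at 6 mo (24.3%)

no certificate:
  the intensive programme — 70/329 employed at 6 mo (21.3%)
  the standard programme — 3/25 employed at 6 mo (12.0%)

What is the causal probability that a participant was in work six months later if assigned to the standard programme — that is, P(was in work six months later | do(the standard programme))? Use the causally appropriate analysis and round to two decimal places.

Qualification attained during the programme is recorded after the programme and is itself shifted by it — it sits on the causal path from programme to outcome. Conditioning on a mediator would strip out part of the effect we want; the pooled comparison gives the total causal effect.
So P(outcome | do(the standard programme)) is just the pooled rate for the standard programme: 149/320 = 0.466.

0.47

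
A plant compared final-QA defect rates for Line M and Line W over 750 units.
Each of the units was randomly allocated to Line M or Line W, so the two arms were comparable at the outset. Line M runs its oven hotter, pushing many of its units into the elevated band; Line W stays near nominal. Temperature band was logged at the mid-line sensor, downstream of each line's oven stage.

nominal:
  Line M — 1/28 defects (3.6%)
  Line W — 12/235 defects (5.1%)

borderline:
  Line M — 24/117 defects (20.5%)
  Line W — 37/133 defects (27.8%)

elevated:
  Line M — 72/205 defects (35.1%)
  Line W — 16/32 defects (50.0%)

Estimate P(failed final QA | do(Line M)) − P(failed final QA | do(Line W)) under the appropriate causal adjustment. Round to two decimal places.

In-process temperature band is downstream of the line. One should not condition on a consequence of treatment, so the overall rates are the right comparison.
The causal difference is the pooled difference: 0.277 − 0.163 = +0.115.

+0.11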